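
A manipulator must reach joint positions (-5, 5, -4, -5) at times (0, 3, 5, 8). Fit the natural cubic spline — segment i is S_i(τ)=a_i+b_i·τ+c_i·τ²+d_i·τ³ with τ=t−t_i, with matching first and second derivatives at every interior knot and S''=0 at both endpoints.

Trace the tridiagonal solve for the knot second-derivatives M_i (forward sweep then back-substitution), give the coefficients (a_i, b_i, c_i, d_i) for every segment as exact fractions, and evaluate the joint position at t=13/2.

  seg 0: a=-5 b=145/24 c=0 d=-65/216
  seg 1: a=5 b=-25/12 c=-65/24 d=3/4
  seg 2: a=-4 b=-47/12 c=43/24 d=-43/216
S(13/2) = -417/64

Δ: Δ0=10/3, Δ1=-9/2, Δ2=-1/3
row 1: diag=10, rhs=-47; c'=1/5, d'=-47/10
row 2: denom=10−2·1/5=48/5; d'=(25−2·-47/10)/(48/5)=43/12
back: M2=43/12
back: M1=-47/10−1/5·43/12=-65/12
M: M0=0, M1=-65/12, M2=43/12, M3=0
seg 0: a=-5, c=M0/2=0, d=(M1−M0)/(6·3)=-65/216, b=Δ0−h0·(2M0+M1)/6=145/24
seg 1: a=5, c=M1/2=-65/24, d=(M2−M1)/(6·2)=3/4, b=Δ1−h1·(2M1+M2)/6=-25/12
seg 2: a=-4, c=M2/2=43/24, d=(M3−M2)/(6·3)=-43/216, b=Δ2−h2·(2M2+M3)/6=-47/12
t_q=13/2 → seg 2, τ=3/2; S=-4+-47/12·τ+43/24·τ²+-43/216·τ³=-417/64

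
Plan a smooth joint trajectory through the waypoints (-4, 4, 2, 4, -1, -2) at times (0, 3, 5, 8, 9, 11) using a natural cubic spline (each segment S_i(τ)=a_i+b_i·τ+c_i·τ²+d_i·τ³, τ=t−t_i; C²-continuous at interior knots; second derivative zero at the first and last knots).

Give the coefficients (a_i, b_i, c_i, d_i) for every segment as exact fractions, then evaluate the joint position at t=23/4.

  seg 0: a=-4 b=16331/3972 c=0 d=-1913/11916
  seg 1: a=4 b=-443/1986 c=-1913/1324 d=1049/1986
  seg 2: a=2 b=667/1986 c=2283/1324 d=-2137/3972
  seg 3: a=4 b=-15271/3972 c=-1032/331 d=7795/3972
  seg 4: a=-1 b=-8327/1986 c=3667/1324 d=-3667/7944
S(23/4) = 253771/84736

Δ: Δ0=8/3, Δ1=-1, Δ2=2/3, Δ3=-5, Δ4=-1/2
row 1: diag=10, rhs=-22; c'=1/5, d'=-11/5
row 2: denom=10−2·1/5=48/5; d'=(10−2·-11/5)/(48/5)=3/2
row 3: denom=8−3·5/16=113/16; d'=(-34−3·3/2)/(113/16)=-616/113
row 4: denom=6−1·16/113=662/113; d'=(27−1·-616/113)/(662/113)=3667/662
back: M4=3667/662
back: M3=-616/113−16/113·3667/662=-2064/331
back: M2=3/2−5/16·-2064/331=2283/662
back: M1=-11/5−1/5·2283/662=-1913/662
M: M0=0, M1=-1913/662, M2=2283/662, M3=-2064/331, M4=3667/662, M5=0
seg 0: a=-4, c=M0/2=0, d=(M1−M0)/(6·3)=-1913/11916, b=Δ0−h0·(2M0+M1)/6=16331/3972
seg 1: a=4, c=M1/2=-1913/1324, d=(M2−M1)/(6·2)=1049/1986, b=Δ1−h1·(2M1+M2)/6=-443/1986
seg 2: a=2, c=M2/2=2283/1324, d=(M3−M2)/(6·3)=-2137/3972, b=Δ2−h2·(2M2+M3)/6=667/1986
seg 3: a=4, c=M3/2=-1032/331, d=(M4−M3)/(6·1)=7795/3972, b=Δ3−h3·(2M3+M4)/6=-15271/3972
seg 4: a=-1, c=M4/2=3667/1324, d=(M5−M4)/(6·2)=-3667/7944, b=Δ4−h4·(2M4+M5)/6=-8327/1986
t_q=23/4 → seg 2, τ=3/4; S=2+667/1986·τ+2283/1324·τ²+-2137/3972·τ³=253771/84736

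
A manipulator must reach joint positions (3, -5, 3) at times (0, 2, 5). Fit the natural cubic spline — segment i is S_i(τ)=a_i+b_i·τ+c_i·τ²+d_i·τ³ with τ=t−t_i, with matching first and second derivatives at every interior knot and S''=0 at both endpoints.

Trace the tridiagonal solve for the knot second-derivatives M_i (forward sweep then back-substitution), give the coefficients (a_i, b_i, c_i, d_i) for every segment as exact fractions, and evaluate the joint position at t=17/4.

  seg 0: a=3 b=-16/3 c=0 d=1/3
  seg 1: a=-5 b=-4/3 c=2 d=-2/9
S(17/4) = -13/32

Δ: Δ0=-4, Δ1=8/3
row 1: diag=10, rhs=40; c'=3/10, d'=4
back: M1=4
M: M0=0, M1=4, M2=0
seg 0: a=3, c=M0/2=0, d=(M1−M0)/(6·2)=1/3, b=Δ0−h0·(2M0+M1)/6=-16/3
seg 1: a=-5, c=M1/2=2, d=(M2−M1)/(6·3)=-2/9, b=Δ1−h1·(2M1+M2)/6=-4/3
t_q=17/4 → seg 1, τ=9/4; S=-5+-4/3·τ+2·τ²+-2/9·τ³=-13/32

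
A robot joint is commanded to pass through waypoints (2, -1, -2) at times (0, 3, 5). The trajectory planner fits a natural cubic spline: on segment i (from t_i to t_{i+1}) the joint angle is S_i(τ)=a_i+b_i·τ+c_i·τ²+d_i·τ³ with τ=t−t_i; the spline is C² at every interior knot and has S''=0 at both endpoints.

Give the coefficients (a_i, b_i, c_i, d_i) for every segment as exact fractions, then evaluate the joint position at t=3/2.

Δ: Δ0=-1, Δ1=-1/2
row 1: diag=10, rhs=3; c'=1/5, d'=3/10
back: M1=3/10
M: M0=0, M1=3/10, M2=0
seg 0: a=2, c=M0/2=0, d=(M1−M0)/(6·3)=1/60, b=Δ0−h0·(2M0+M1)/6=-23/20
seg 1: a=-1, c=M1/2=3/20, d=(M2−M1)/(6·2)=-1/40, b=Δ1−h1·(2M1+M2)/6=-7/10
t_q=3/2 → seg 0, τ=3/2; S=2+-23/20·τ+0·τ²+1/60·τ³=53/160

  seg 0: a=2 b=-23/20 c=0 d=1/60
  seg 1: a=-1 b=-7/10 c=3/20 d=-1/40
S(3/2) = 53/160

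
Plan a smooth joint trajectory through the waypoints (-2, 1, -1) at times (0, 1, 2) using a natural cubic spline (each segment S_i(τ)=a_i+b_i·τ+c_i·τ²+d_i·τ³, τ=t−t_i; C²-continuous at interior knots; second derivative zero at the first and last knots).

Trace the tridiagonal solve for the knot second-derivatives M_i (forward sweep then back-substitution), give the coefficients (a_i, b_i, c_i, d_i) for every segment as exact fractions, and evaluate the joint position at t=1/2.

Δ: Δ0=3, Δ1=-2
row 1: diag=4, rhs=-30; c'=1/4, d'=-15/2
back: M1=-15/2
M: M0=0, M1=-15/2, M2=0
seg 0: a=-2, c=M0/2=0, d=(M1−M0)/(6·1)=-5/4, b=Δ0−h0·(2M0+M1)/6=17/4
seg 1: a=1, c=M1/2=-15/4, d=(M2−M1)/(6·1)=5/4, b=Δ1−h1·(2M1+M2)/6=1/2
t_q=1/2 → seg 0, τ=1/2; S=-2+17/4·τ+0·τ²+-5/4·τ³=-1/32

  seg 0: a=-2 b=17/4 c=0 d=-5/4
  seg 1: a=1 b=1/2 c=-15/4 d=5/4
S(1/2) = -1/32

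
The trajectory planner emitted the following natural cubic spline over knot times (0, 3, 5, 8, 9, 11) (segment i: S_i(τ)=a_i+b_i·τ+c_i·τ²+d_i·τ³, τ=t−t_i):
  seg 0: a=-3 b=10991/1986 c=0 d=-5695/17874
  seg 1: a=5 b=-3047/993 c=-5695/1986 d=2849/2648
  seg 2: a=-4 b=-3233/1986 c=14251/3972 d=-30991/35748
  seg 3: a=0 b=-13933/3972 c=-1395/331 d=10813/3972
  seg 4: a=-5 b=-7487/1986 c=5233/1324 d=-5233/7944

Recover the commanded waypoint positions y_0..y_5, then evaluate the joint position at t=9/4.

y_0 = S_0(0) = a_0 = -3
y_1 = S_1(0) = a_1 = 5
y_2 = S_2(0) = a_2 = -4
y_3 = S_3(0) = a_3 = 0
y_4 = S_4(0) = a_4 = -5
y_5 = S_4(2) = -2
t_q=9/4 is in segment 0 (τ=9/4); S_0(τ)=246699/42368

y_0=-3 y_1=5 y_2=-4 y_3=0 y_4=-5 y_5=-2
S(9/4) = 246699/42368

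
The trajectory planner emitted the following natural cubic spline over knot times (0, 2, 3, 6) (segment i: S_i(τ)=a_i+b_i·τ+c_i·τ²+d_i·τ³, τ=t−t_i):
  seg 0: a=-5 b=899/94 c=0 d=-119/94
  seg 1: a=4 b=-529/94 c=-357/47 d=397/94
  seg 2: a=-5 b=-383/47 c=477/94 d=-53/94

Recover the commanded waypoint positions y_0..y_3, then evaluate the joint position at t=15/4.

y_0=-5 y_1=4 y_2=-5 y_3=1
S(15/4) = -51107/6016

y_0 = S_0(0) = a_0 = -5
y_1 = S_1(0) = a_1 = 4
y_2 = S_2(0) = a_2 = -5
y_3 = S_2(3) = 1
t_q=15/4 is in segment 2 (τ=3/4); S_2(τ)=-51107/6016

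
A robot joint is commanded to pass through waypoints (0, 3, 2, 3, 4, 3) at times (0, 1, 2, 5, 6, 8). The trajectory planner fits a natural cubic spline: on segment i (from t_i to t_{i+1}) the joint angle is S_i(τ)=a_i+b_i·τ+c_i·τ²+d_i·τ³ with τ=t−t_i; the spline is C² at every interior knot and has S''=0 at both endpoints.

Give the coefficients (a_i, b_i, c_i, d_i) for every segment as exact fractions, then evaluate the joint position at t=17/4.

Δ: Δ0=3, Δ1=-1, Δ2=1/3, Δ3=1, Δ4=-1/2
row 1: diag=4, rhs=-24; c'=1/4, d'=-6
row 2: denom=8−1·1/4=31/4; d'=(8−1·-6)/(31/4)=56/31
row 3: denom=8−3·12/31=212/31; d'=(4−3·56/31)/(212/31)=-11/53
row 4: denom=6−1·31/212=1241/212; d'=(-9−1·-11/53)/(1241/212)=-1864/1241
back: M4=-1864/1241
back: M3=-11/53−31/212·-1864/1241=15/1241
back: M2=56/31−12/31·15/1241=2236/1241
back: M1=-6−1/4·2236/1241=-8005/1241
M: M0=0, M1=-8005/1241, M2=2236/1241, M3=15/1241, M4=-1864/1241, M5=0
seg 0: a=0, c=M0/2=0, d=(M1−M0)/(6·1)=-8005/7446, b=Δ0−h0·(2M0+M1)/6=30343/7446
seg 1: a=3, c=M1/2=-8005/2482, d=(M2−M1)/(6·1)=10241/7446, b=Δ1−h1·(2M1+M2)/6=3164/3723
seg 2: a=2, c=M2/2=1118/1241, d=(M3−M2)/(6·3)=-2221/22338, b=Δ2−h2·(2M2+M3)/6=-10979/7446
seg 3: a=3, c=M3/2=15/2482, d=(M4−M3)/(6·1)=-1879/7446, b=Δ3−h3·(2M3+M4)/6=4640/3723
seg 4: a=4, c=M4/2=-932/1241, d=(M5−M4)/(6·2)=466/3723, b=Δ4−h4·(2M4+M5)/6=3733/7446
t_q=17/4 → seg 2, τ=9/4; S=2+-10979/7446·τ+1118/1241·τ²+-2221/22338·τ³=335267/158848

  seg 0: a=0 b=30343/7446 c=0 d=-8005/7446
  seg 1: a=3 b=3164/3723 c=-8005/2482 d=10241/7446
  seg 2: a=2 b=-10979/7446 c=1118/1241 d=-2221/22338
  seg 3: a=3 b=4640/3723 c=15/2482 d=-1879/7446
  seg 4: a=4 b=3733/7446 c=-932/1241 d=466/3723
S(17/4) = 335267/158848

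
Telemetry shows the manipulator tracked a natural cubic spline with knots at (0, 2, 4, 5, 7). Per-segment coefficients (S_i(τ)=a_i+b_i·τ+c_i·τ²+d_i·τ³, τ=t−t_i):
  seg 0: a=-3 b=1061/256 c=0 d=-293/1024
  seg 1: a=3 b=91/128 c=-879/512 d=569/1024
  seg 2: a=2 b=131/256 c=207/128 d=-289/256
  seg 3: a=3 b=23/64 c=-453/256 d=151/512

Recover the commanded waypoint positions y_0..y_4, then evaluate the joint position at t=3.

y_0 = S_0(0) = a_0 = -3
y_1 = S_1(0) = a_1 = 3
y_2 = S_2(0) = a_2 = 2
y_3 = S_3(0) = a_3 = 3
y_4 = S_3(2) = -1
t_q=3 is in segment 1 (τ=1); S_1(τ)=2611/1024

y_0=-3 y_1=3 y_2=2 y_3=3 y_4=-1
S(3) = 2611/1024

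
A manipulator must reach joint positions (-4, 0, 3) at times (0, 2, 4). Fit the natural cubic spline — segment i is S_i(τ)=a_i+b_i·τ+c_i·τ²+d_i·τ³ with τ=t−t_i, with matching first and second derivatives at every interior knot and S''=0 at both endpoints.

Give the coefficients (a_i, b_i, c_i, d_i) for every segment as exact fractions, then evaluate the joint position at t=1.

  seg 0: a=-4 b=17/8 c=0 d=-1/32
  seg 1: a=0 b=7/4 c=-3/16 d=1/32
S(1) = -61/32

Δ: Δ0=2, Δ1=3/2
row 1: diag=8, rhs=-3; c'=1/4, d'=-3/8
back: M1=-3/8
M: M0=0, M1=-3/8, M2=0
seg 0: a=-4, c=M0/2=0, d=(M1−M0)/(6·2)=-1/32, b=Δ0−h0·(2M0+M1)/6=17/8
seg 1: a=0, c=M1/2=-3/16, d=(M2−M1)/(6·2)=1/32, b=Δ1−h1·(2M1+M2)/6=7/4
t_q=1 → seg 0, τ=1; S=-4+17/8·τ+0·τ²+-1/32·τ³=-61/32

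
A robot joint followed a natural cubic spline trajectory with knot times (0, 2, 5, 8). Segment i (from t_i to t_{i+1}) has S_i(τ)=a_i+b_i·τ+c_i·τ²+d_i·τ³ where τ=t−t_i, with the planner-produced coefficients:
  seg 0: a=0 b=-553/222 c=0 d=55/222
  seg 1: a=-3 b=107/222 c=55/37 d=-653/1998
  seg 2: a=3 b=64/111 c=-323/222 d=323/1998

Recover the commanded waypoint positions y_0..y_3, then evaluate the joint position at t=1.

y_0 = S_0(0) = a_0 = 0
y_1 = S_1(0) = a_1 = -3
y_2 = S_2(0) = a_2 = 3
y_3 = S_2(3) = -4
t_q=1 is in segment 0 (τ=1); S_0(τ)=-83/37

y_0=0 y_1=-3 y_2=3 y_3=-4
S(1) = -83/37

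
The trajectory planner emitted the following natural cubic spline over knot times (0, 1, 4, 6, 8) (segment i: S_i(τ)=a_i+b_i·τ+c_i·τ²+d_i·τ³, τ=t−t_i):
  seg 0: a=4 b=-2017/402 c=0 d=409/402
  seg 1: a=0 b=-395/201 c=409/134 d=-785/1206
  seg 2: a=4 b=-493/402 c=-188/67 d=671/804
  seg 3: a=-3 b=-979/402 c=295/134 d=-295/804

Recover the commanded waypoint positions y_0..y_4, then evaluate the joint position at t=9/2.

y_0 = S_0(0) = a_0 = 4
y_1 = S_1(0) = a_1 = 0
y_2 = S_2(0) = a_2 = 4
y_3 = S_3(0) = a_3 = -3
y_4 = S_3(2) = -2
t_q=9/2 is in segment 2 (τ=1/2); S_2(τ)=5981/2144

y_0=4 y_1=0 y_2=4 y_3=-3 y_4=-2
S(9/2) = 5981/2144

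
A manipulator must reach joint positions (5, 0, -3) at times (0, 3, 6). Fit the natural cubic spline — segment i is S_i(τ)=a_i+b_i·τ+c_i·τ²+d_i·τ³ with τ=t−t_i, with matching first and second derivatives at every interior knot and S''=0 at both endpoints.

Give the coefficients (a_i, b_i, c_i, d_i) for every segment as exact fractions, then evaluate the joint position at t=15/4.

Δ: Δ0=-5/3, Δ1=-1
row 1: diag=12, rhs=4; c'=1/4, d'=1/3
back: M1=1/3
M: M0=0, M1=1/3, M2=0
seg 0: a=5, c=M0/2=0, d=(M1−M0)/(6·3)=1/54, b=Δ0−h0·(2M0+M1)/6=-11/6
seg 1: a=0, c=M1/2=1/6, d=(M2−M1)/(6·3)=-1/54, b=Δ1−h1·(2M1+M2)/6=-4/3
t_q=15/4 → seg 1, τ=3/4; S=0+-4/3·τ+1/6·τ²+-1/54·τ³=-117/128

  seg 0: a=5 b=-11/6 c=0 d=1/54
  seg 1: a=0 b=-4/3 c=1/6 d=-1/54
S(15/4) = -117/128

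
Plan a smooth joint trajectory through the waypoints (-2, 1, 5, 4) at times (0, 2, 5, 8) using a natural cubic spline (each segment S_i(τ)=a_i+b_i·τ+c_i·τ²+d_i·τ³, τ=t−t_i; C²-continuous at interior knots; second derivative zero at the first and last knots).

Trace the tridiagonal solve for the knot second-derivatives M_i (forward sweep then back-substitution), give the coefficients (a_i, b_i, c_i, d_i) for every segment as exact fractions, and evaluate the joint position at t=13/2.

  seg 0: a=-2 b=107/74 c=0 d=1/74
  seg 1: a=1 b=119/74 c=3/37 d=-115/1998
  seg 2: a=5 b=20/37 c=-97/222 d=97/1998
S(13/2) = 2955/592

Δ: Δ0=3/2, Δ1=4/3, Δ2=-1/3
row 1: diag=10, rhs=-1; c'=3/10, d'=-1/10
row 2: denom=12−3·3/10=111/10; d'=(-10−3·-1/10)/(111/10)=-97/111
back: M2=-97/111
back: M1=-1/10−3/10·-97/111=6/37
M: M0=0, M1=6/37, M2=-97/111, M3=0
seg 0: a=-2, c=M0/2=0, d=(M1−M0)/(6·2)=1/74, b=Δ0−h0·(2M0+M1)/6=107/74
seg 1: a=1, c=M1/2=3/37, d=(M2−M1)/(6·3)=-115/1998, b=Δ1−h1·(2M1+M2)/6=119/74
seg 2: a=5, c=M2/2=-97/222, d=(M3−M2)/(6·3)=97/1998, b=Δ2−h2·(2M2+M3)/6=20/37
t_q=13/2 → seg 2, τ=3/2; S=5+20/37·τ+-97/222·τ²+97/1998·τ³=2955/592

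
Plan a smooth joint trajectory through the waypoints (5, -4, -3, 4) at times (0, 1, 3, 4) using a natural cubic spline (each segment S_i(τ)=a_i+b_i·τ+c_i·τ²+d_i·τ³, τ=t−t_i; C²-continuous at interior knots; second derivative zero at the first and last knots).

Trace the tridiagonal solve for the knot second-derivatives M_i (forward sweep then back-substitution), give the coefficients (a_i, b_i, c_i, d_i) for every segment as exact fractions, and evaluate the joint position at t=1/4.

  seg 0: a=5 b=-83/8 c=0 d=11/8
  seg 1: a=-4 b=-25/4 c=33/8 d=-3/8
  seg 2: a=-3 b=23/4 c=15/8 d=-5/8
S(1/4) = 1243/512

Δ: Δ0=-9, Δ1=1/2, Δ2=7
row 1: diag=6, rhs=57; c'=1/3, d'=19/2
row 2: denom=6−2·1/3=16/3; d'=(39−2·19/2)/(16/3)=15/4
back: M2=15/4
back: M1=19/2−1/3·15/4=33/4
M: M0=0, M1=33/4, M2=15/4, M3=0
seg 0: a=5, c=M0/2=0, d=(M1−M0)/(6·1)=11/8, b=Δ0−h0·(2M0+M1)/6=-83/8
seg 1: a=-4, c=M1/2=33/8, d=(M2−M1)/(6·2)=-3/8, b=Δ1−h1·(2M1+M2)/6=-25/4
seg 2: a=-3, c=M2/2=15/8, d=(M3−M2)/(6·1)=-5/8, b=Δ2−h2·(2M2+M3)/6=23/4
t_q=1/4 → seg 0, τ=1/4; S=5+-83/8·τ+0·τ²+11/8·τ³=1243/512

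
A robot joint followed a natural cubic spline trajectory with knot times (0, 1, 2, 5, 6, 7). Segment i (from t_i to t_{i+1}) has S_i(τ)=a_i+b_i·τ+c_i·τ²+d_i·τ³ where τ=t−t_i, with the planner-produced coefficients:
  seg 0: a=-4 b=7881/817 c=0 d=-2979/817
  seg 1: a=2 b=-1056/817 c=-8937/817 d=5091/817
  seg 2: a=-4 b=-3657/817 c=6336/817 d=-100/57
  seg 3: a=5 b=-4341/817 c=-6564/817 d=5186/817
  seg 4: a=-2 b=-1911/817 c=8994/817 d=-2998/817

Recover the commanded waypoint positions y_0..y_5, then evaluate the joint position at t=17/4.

y_0 = S_0(0) = a_0 = -4
y_1 = S_1(0) = a_1 = 2
y_2 = S_2(0) = a_2 = -4
y_3 = S_3(0) = a_3 = 5
y_4 = S_4(0) = a_4 = -2
y_5 = S_4(1) = 3
t_q=17/4 is in segment 2 (τ=9/4); S_2(τ)=68051/13072

y_0=-4 y_1=2 y_2=-4 y_3=5 y_4=-2 y_5=3
S(17/4) = 68051/13072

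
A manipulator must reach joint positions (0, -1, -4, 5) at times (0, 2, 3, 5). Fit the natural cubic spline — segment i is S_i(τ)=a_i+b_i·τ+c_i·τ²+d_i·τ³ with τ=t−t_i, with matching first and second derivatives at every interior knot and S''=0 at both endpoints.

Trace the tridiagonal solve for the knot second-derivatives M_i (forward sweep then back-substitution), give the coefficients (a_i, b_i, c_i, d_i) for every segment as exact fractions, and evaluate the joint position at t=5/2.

  seg 0: a=0 b=11/14 c=0 d=-9/28
  seg 1: a=-1 b=-43/14 c=-27/14 d=2
  seg 2: a=-4 b=-13/14 c=57/14 d=-19/28
S(5/2) = -155/56

Δ: Δ0=-1/2, Δ1=-3, Δ2=9/2
row 1: diag=6, rhs=-15; c'=1/6, d'=-5/2
row 2: denom=6−1·1/6=35/6; d'=(45−1·-5/2)/(35/6)=57/7
back: M2=57/7
back: M1=-5/2−1/6·57/7=-27/7
M: M0=0, M1=-27/7, M2=57/7, M3=0
seg 0: a=0, c=M0/2=0, d=(M1−M0)/(6·2)=-9/28, b=Δ0−h0·(2M0+M1)/6=11/14
seg 1: a=-1, c=M1/2=-27/14, d=(M2−M1)/(6·1)=2, b=Δ1−h1·(2M1+M2)/6=-43/14
seg 2: a=-4, c=M2/2=57/14, d=(M3−M2)/(6·2)=-19/28, b=Δ2−h2·(2M2+M3)/6=-13/14
t_q=5/2 → seg 1, τ=1/2; S=-1+-43/14·τ+-27/14·τ²+2·τ³=-155/56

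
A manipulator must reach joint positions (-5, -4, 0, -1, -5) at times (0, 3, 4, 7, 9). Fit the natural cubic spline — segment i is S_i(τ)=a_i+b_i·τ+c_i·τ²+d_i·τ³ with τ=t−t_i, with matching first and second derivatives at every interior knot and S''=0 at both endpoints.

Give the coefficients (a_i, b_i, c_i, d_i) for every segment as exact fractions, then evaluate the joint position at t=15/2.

  seg 0: a=-5 b=-355/279 c=0 d=448/2511
  seg 1: a=-4 b=989/279 c=448/279 d=-107/93
  seg 2: a=0 b=922/279 c=-515/279 d=530/2511
  seg 3: a=-1 b=-578/279 c=5/93 d=-5/558
S(15/2) = -3011/1488

Δ: Δ0=1/3, Δ1=4, Δ2=-1/3, Δ3=-2
row 1: diag=8, rhs=22; c'=1/8, d'=11/4
row 2: denom=8−1·1/8=63/8; d'=(-26−1·11/4)/(63/8)=-230/63
row 3: denom=10−3·8/21=62/7; d'=(-10−3·-230/63)/(62/7)=10/93
back: M3=10/93
back: M2=-230/63−8/21·10/93=-1030/279
back: M1=11/4−1/8·-1030/279=896/279
M: M0=0, M1=896/279, M2=-1030/279, M3=10/93, M4=0
seg 0: a=-5, c=M0/2=0, d=(M1−M0)/(6·3)=448/2511, b=Δ0−h0·(2M0+M1)/6=-355/279
seg 1: a=-4, c=M1/2=448/279, d=(M2−M1)/(6·1)=-107/93, b=Δ1−h1·(2M1+M2)/6=989/279
seg 2: a=0, c=M2/2=-515/279, d=(M3−M2)/(6·3)=530/2511, b=Δ2−h2·(2M2+M3)/6=922/279
seg 3: a=-1, c=M3/2=5/93, d=(M4−M3)/(6·2)=-5/558, b=Δ3−h3·(2M3+M4)/6=-578/279
t_q=15/2 → seg 3, τ=1/2; S=-1+-578/279·τ+5/93·τ²+-5/558·τ³=-3011/1488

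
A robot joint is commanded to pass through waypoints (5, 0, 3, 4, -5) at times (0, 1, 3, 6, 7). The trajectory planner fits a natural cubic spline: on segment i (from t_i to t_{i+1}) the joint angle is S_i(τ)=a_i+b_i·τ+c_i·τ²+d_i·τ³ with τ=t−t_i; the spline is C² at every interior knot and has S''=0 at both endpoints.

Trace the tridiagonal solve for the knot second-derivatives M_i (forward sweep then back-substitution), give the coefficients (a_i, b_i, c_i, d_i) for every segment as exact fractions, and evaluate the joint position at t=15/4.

Δ: Δ0=-5, Δ1=3/2, Δ2=1/3, Δ3=-9
row 1: diag=6, rhs=39; c'=1/3, d'=13/2
row 2: denom=10−2·1/3=28/3; d'=(-7−2·13/2)/(28/3)=-15/7
row 3: denom=8−3·9/28=197/28; d'=(-56−3·-15/7)/(197/28)=-1388/197
back: M3=-1388/197
back: M2=-15/7−9/28·-1388/197=24/197
back: M1=13/2−1/3·24/197=2545/394
M: M0=0, M1=2545/394, M2=24/197, M3=-1388/197, M4=0
seg 0: a=5, c=M0/2=0, d=(M1−M0)/(6·1)=2545/2364, b=Δ0−h0·(2M0+M1)/6=-14365/2364
seg 1: a=0, c=M1/2=2545/788, d=(M2−M1)/(6·2)=-2497/4728, b=Δ1−h1·(2M1+M2)/6=-3365/1182
seg 2: a=3, c=M2/2=12/197, d=(M3−M2)/(6·3)=-706/1773, b=Δ2−h2·(2M2+M3)/6=2207/591
seg 3: a=4, c=M3/2=-694/197, d=(M4−M3)/(6·1)=694/591, b=Δ3−h3·(2M3+M4)/6=-3931/591
t_q=15/4 → seg 2, τ=3/4; S=3+2207/591·τ+12/197·τ²+-706/1773·τ³=35725/6304

  seg 0: a=5 b=-14365/2364 c=0 d=2545/2364
  seg 1: a=0 b=-3365/1182 c=2545/788 d=-2497/4728
  seg 2: a=3 b=2207/591 c=12/197 d=-706/1773
  seg 3: a=4 b=-3931/591 c=-694/197 d=694/591
S(15/4) = 35725/6304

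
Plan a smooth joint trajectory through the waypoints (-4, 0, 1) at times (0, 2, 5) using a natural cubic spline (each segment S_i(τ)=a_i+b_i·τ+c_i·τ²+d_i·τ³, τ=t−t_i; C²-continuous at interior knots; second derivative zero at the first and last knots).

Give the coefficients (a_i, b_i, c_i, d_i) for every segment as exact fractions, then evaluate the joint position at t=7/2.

Δ: Δ0=2, Δ1=1/3
row 1: diag=10, rhs=-10; c'=3/10, d'=-1
back: M1=-1
M: M0=0, M1=-1, M2=0
seg 0: a=-4, c=M0/2=0, d=(M1−M0)/(6·2)=-1/12, b=Δ0−h0·(2M0+M1)/6=7/3
seg 1: a=0, c=M1/2=-1/2, d=(M2−M1)/(6·3)=1/18, b=Δ1−h1·(2M1+M2)/6=4/3
t_q=7/2 → seg 1, τ=3/2; S=0+4/3·τ+-1/2·τ²+1/18·τ³=17/16

  seg 0: a=-4 b=7/3 c=0 d=-1/12
  seg 1: a=0 b=4/3 c=-1/2 d=1/18
S(7/2) = 17/16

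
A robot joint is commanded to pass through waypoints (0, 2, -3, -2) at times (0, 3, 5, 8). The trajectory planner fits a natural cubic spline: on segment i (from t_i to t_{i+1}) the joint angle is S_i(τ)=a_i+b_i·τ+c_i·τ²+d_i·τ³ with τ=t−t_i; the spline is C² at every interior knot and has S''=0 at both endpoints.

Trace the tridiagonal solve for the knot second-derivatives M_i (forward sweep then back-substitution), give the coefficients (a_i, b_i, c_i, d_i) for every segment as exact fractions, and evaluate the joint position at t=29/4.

Δ: Δ0=2/3, Δ1=-5/2, Δ2=1/3
row 1: diag=10, rhs=-19; c'=1/5, d'=-19/10
row 2: denom=10−2·1/5=48/5; d'=(17−2·-19/10)/(48/5)=13/6
back: M2=13/6
back: M1=-19/10−1/5·13/6=-7/3
M: M0=0, M1=-7/3, M2=13/6, M3=0
seg 0: a=0, c=M0/2=0, d=(M1−M0)/(6·3)=-7/54, b=Δ0−h0·(2M0+M1)/6=11/6
seg 1: a=2, c=M1/2=-7/6, d=(M2−M1)/(6·2)=3/8, b=Δ1−h1·(2M1+M2)/6=-5/3
seg 2: a=-3, c=M2/2=13/12, d=(M3−M2)/(6·3)=-13/108, b=Δ2−h2·(2M2+M3)/6=-11/6
t_q=29/4 → seg 2, τ=9/4; S=-3+-11/6·τ+13/12·τ²+-13/108·τ³=-771/256

  seg 0: a=0 b=11/6 c=0 d=-7/54
  seg 1: a=2 b=-5/3 c=-7/6 d=3/8
  seg 2: a=-3 b=-11/6 c=13/12 d=-13/108
S(29/4) = -771/256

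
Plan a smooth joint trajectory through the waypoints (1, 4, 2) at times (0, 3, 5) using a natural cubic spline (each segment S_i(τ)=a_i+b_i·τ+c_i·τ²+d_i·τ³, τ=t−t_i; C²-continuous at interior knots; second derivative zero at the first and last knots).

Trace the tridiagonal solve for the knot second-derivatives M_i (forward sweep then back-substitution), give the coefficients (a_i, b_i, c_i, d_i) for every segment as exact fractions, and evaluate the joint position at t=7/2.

Δ: Δ0=1, Δ1=-1
row 1: diag=10, rhs=-12; c'=1/5, d'=-6/5
back: M1=-6/5
M: M0=0, M1=-6/5, M2=0
seg 0: a=1, c=M0/2=0, d=(M1−M0)/(6·3)=-1/15, b=Δ0−h0·(2M0+M1)/6=8/5
seg 1: a=4, c=M1/2=-3/5, d=(M2−M1)/(6·2)=1/10, b=Δ1−h1·(2M1+M2)/6=-1/5
t_q=7/2 → seg 1, τ=1/2; S=4+-1/5·τ+-3/5·τ²+1/10·τ³=301/80

  seg 0: a=1 b=8/5 c=0 d=-1/15
  seg 1: a=4 b=-1/5 c=-3/5 d=1/10
S(7/2) = 301/80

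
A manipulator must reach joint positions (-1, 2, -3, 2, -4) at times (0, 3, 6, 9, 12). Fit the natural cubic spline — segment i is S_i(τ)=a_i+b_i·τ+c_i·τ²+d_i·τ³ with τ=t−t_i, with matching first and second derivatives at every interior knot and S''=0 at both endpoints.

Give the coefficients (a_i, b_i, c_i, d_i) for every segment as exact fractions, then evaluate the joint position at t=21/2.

  seg 0: a=-1 b=113/56 c=0 d=-19/168
  seg 1: a=2 b=-29/28 c=-57/56 d=407/1512
  seg 2: a=-3 b=1/8 c=59/42 d=-449/1512
  seg 3: a=2 b=15/28 c=-71/56 d=71/504
S(21/2) = 191/448

Δ: Δ0=1, Δ1=-5/3, Δ2=5/3, Δ3=-2
row 1: diag=12, rhs=-16; c'=1/4, d'=-4/3
row 2: denom=12−3·1/4=45/4; d'=(20−3·-4/3)/(45/4)=32/15
row 3: denom=12−3·4/15=56/5; d'=(-22−3·32/15)/(56/5)=-71/28
back: M3=-71/28
back: M2=32/15−4/15·-71/28=59/21
back: M1=-4/3−1/4·59/21=-57/28
M: M0=0, M1=-57/28, M2=59/21, M3=-71/28, M4=0
seg 0: a=-1, c=M0/2=0, d=(M1−M0)/(6·3)=-19/168, b=Δ0−h0·(2M0+M1)/6=113/56
seg 1: a=2, c=M1/2=-57/56, d=(M2−M1)/(6·3)=407/1512, b=Δ1−h1·(2M1+M2)/6=-29/28
seg 2: a=-3, c=M2/2=59/42, d=(M3−M2)/(6·3)=-449/1512, b=Δ2−h2·(2M2+M3)/6=1/8
seg 3: a=2, c=M3/2=-71/56, d=(M4−M3)/(6·3)=71/504, b=Δ3−h3·(2M3+M4)/6=15/28
t_q=21/2 → seg 3, τ=3/2; S=2+15/28·τ+-71/56·τ²+71/504·τ³=191/448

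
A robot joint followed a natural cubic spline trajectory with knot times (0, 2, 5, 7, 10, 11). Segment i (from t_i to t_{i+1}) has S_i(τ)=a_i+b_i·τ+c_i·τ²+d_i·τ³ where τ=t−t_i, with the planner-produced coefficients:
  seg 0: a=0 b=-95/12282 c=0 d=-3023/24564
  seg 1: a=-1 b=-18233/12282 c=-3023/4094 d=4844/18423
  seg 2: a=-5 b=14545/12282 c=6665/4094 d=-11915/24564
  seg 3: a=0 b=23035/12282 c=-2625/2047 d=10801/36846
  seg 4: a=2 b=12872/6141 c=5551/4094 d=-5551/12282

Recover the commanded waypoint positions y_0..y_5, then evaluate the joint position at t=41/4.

y_0 = S_0(0) = a_0 = 0
y_1 = S_1(0) = a_1 = -1
y_2 = S_2(0) = a_2 = -5
y_3 = S_3(0) = a_3 = 0
y_4 = S_4(0) = a_4 = 2
y_5 = S_4(1) = 5
t_q=41/4 is in segment 4 (τ=1/4); S_4(τ)=681687/262016

y_0=0 y_1=-1 y_2=-5 y_3=0 y_4=2 y_5=5
S(41/4) = 681687/262016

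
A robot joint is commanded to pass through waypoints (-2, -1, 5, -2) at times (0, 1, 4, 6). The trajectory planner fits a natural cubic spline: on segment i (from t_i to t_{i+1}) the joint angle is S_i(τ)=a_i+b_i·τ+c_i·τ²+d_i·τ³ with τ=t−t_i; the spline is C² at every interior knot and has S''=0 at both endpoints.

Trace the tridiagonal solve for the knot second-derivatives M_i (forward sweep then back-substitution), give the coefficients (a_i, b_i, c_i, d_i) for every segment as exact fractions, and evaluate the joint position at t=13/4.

Δ: Δ0=1, Δ1=2, Δ2=-7/2
row 1: diag=8, rhs=6; c'=3/8, d'=3/4
row 2: denom=10−3·3/8=71/8; d'=(-33−3·3/4)/(71/8)=-282/71
back: M2=-282/71
back: M1=3/4−3/8·-282/71=159/71
M: M0=0, M1=159/71, M2=-282/71, M3=0
seg 0: a=-2, c=M0/2=0, d=(M1−M0)/(6·1)=53/142, b=Δ0−h0·(2M0+M1)/6=89/142
seg 1: a=-1, c=M1/2=159/142, d=(M2−M1)/(6·3)=-49/142, b=Δ1−h1·(2M1+M2)/6=124/71
seg 2: a=5, c=M2/2=-141/71, d=(M3−M2)/(6·2)=47/142, b=Δ2−h2·(2M2+M3)/6=-121/142
t_q=13/4 → seg 1, τ=9/4; S=-1+124/71·τ+159/142·τ²+-49/142·τ³=42419/9088

  seg 0: a=-2 b=89/142 c=0 d=53/142
  seg 1: a=-1 b=124/71 c=159/142 d=-49/142
  seg 2: a=5 b=-121/142 c=-141/71 d=47/142
S(13/4) = 42419/9088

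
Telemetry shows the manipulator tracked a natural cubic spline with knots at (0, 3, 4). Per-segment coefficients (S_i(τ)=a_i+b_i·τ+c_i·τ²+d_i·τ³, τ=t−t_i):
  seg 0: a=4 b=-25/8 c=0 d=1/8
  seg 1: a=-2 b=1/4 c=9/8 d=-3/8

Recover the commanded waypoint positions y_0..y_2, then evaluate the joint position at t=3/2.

y_0=4 y_1=-2 y_2=-1
S(3/2) = -17/64

y_0 = S_0(0) = a_0 = 4
y_1 = S_1(0) = a_1 = -2
y_2 = S_1(1) = -1
t_q=3/2 is in segment 0 (τ=3/2); S_0(τ)=-17/64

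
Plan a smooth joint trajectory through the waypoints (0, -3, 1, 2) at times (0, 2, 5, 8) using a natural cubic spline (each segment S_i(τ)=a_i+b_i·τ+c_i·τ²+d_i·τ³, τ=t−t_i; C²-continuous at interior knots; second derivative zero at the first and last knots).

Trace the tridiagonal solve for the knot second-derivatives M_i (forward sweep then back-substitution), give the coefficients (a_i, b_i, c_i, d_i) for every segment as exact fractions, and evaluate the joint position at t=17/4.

  seg 0: a=0 b=-13/6 c=0 d=1/6
  seg 1: a=-3 b=-1/6 c=1 d=-1/6
  seg 2: a=1 b=4/3 c=-1/2 d=1/18
S(17/4) = -27/128

Δ: Δ0=-3/2, Δ1=4/3, Δ2=1/3
row 1: diag=10, rhs=17; c'=3/10, d'=17/10
row 2: denom=12−3·3/10=111/10; d'=(-6−3·17/10)/(111/10)=-1
back: M2=-1
back: M1=17/10−3/10·-1=2
M: M0=0, M1=2, M2=-1, M3=0
seg 0: a=0, c=M0/2=0, d=(M1−M0)/(6·2)=1/6, b=Δ0−h0·(2M0+M1)/6=-13/6
seg 1: a=-3, c=M1/2=1, d=(M2−M1)/(6·3)=-1/6, b=Δ1−h1·(2M1+M2)/6=-1/6
seg 2: a=1, c=M2/2=-1/2, d=(M3−M2)/(6·3)=1/18, b=Δ2−h2·(2M2+M3)/6=4/3
t_q=17/4 → seg 1, τ=9/4; S=-3+-1/6·τ+1·τ²+-1/6·τ³=-27/128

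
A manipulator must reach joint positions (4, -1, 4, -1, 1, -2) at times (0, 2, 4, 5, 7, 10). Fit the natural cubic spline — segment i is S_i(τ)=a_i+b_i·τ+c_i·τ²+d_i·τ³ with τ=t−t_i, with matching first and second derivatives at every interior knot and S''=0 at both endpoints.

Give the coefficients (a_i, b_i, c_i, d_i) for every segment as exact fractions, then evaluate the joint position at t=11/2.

  seg 0: a=4 b=-2789/596 c=0 d=1299/2384
  seg 1: a=-1 b=277/149 c=3897/1192 d=-3515/2384
  seg 2: a=4 b=-1643/596 c=-831/149 d=1987/596
  seg 3: a=-1 b=-1165/298 c=2637/596 d=-587/596
  seg 4: a=1 b=587/298 c=-885/596 d=295/1788
S(11/2) = -9401/4768

Δ: Δ0=-5/2, Δ1=5/2, Δ2=-5, Δ3=1, Δ4=-1
row 1: diag=8, rhs=30; c'=1/4, d'=15/4
row 2: denom=6−2·1/4=11/2; d'=(-45−2·15/4)/(11/2)=-105/11
row 3: denom=6−1·2/11=64/11; d'=(36−1·-105/11)/(64/11)=501/64
row 4: denom=10−2·11/32=149/16; d'=(-12−2·501/64)/(149/16)=-885/298
back: M4=-885/298
back: M3=501/64−11/32·-885/298=2637/298
back: M2=-105/11−2/11·2637/298=-1662/149
back: M1=15/4−1/4·-1662/149=3897/596
M: M0=0, M1=3897/596, M2=-1662/149, M3=2637/298, M4=-885/298, M5=0
seg 0: a=4, c=M0/2=0, d=(M1−M0)/(6·2)=1299/2384, b=Δ0−h0·(2M0+M1)/6=-2789/596
seg 1: a=-1, c=M1/2=3897/1192, d=(M2−M1)/(6·2)=-3515/2384, b=Δ1−h1·(2M1+M2)/6=277/149
seg 2: a=4, c=M2/2=-831/149, d=(M3−M2)/(6·1)=1987/596, b=Δ2−h2·(2M2+M3)/6=-1643/596
seg 3: a=-1, c=M3/2=2637/596, d=(M4−M3)/(6·2)=-587/596, b=Δ3−h3·(2M3+M4)/6=-1165/298
seg 4: a=1, c=M4/2=-885/596, d=(M5−M4)/(6·3)=295/1788, b=Δ4−h4·(2M4+M5)/6=587/298
t_q=11/2 → seg 3, τ=1/2; S=-1+-1165/298·τ+2637/596·τ²+-587/596·τ³=-9401/4768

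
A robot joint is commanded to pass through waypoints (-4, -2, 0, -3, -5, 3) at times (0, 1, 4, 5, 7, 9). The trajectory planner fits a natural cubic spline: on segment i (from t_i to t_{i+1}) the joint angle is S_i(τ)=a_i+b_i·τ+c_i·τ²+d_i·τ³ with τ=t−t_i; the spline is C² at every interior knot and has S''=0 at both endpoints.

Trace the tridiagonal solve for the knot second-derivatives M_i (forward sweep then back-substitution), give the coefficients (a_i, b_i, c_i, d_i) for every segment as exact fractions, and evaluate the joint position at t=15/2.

  seg 0: a=-4 b=7003/3534 c=0 d=65/3534
  seg 1: a=-2 b=3599/1767 c=65/1178 d=-201/1178
  seg 2: a=0 b=-7913/3534 c=-872/589 d=2543/3534
  seg 3: a=-3 b=-5374/1767 c=799/1178 d=605/3534
  seg 4: a=-5 b=3050/1767 c=2009/1178 d=-2009/7068
S(15/2) = -70607/18848

Δ: Δ0=2, Δ1=2/3, Δ2=-3, Δ3=-1, Δ4=4
row 1: diag=8, rhs=-8; c'=3/8, d'=-1
row 2: denom=8−3·3/8=55/8; d'=(-22−3·-1)/(55/8)=-152/55
row 3: denom=6−1·8/55=322/55; d'=(12−1·-152/55)/(322/55)=58/23
row 4: denom=8−2·55/161=1178/161; d'=(30−2·58/23)/(1178/161)=2009/589
back: M4=2009/589
back: M3=58/23−55/161·2009/589=799/589
back: M2=-152/55−8/55·799/589=-1744/589
back: M1=-1−3/8·-1744/589=65/589
M: M0=0, M1=65/589, M2=-1744/589, M3=799/589, M4=2009/589, M5=0
seg 0: a=-4, c=M0/2=0, d=(M1−M0)/(6·1)=65/3534, b=Δ0−h0·(2M0+M1)/6=7003/3534
seg 1: a=-2, c=M1/2=65/1178, d=(M2−M1)/(6·3)=-201/1178, b=Δ1−h1·(2M1+M2)/6=3599/1767
seg 2: a=0, c=M2/2=-872/589, d=(M3−M2)/(6·1)=2543/3534, b=Δ2−h2·(2M2+M3)/6=-7913/3534
seg 3: a=-3, c=M3/2=799/1178, d=(M4−M3)/(6·2)=605/3534, b=Δ3−h3·(2M3+M4)/6=-5374/1767
seg 4: a=-5, c=M4/2=2009/1178, d=(M5−M4)/(6·2)=-2009/7068, b=Δ4−h4·(2M4+M5)/6=3050/1767
t_q=15/2 → seg 4, τ=1/2; S=-5+3050/1767·τ+2009/1178·τ²+-2009/7068·τ³=-70607/18848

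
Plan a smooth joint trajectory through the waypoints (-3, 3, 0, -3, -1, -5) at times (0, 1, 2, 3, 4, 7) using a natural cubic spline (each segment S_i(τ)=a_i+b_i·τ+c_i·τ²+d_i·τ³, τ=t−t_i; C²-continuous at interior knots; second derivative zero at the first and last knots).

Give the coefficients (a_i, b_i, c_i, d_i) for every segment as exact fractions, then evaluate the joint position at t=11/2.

Δ: Δ0=6, Δ1=-3, Δ2=-3, Δ3=2, Δ4=-4/3
row 1: diag=4, rhs=-54; c'=1/4, d'=-27/2
row 2: denom=4−1·1/4=15/4; d'=(0−1·-27/2)/(15/4)=18/5
row 3: denom=4−1·4/15=56/15; d'=(30−1·18/5)/(56/15)=99/14
row 4: denom=8−1·15/56=433/56; d'=(-20−1·99/14)/(433/56)=-1516/433
back: M4=-1516/433
back: M3=99/14−15/56·-1516/433=3468/433
back: M2=18/5−4/15·3468/433=634/433
back: M1=-27/2−1/4·634/433=-6004/433
M: M0=0, M1=-6004/433, M2=634/433, M3=3468/433, M4=-1516/433, M5=0
seg 0: a=-3, c=M0/2=0, d=(M1−M0)/(6·1)=-3002/1299, b=Δ0−h0·(2M0+M1)/6=10796/1299
seg 1: a=3, c=M1/2=-3002/433, d=(M2−M1)/(6·1)=3319/1299, b=Δ1−h1·(2M1+M2)/6=1790/1299
seg 2: a=0, c=M2/2=317/433, d=(M3−M2)/(6·1)=1417/1299, b=Δ2−h2·(2M2+M3)/6=-6265/1299
seg 3: a=-3, c=M3/2=1734/433, d=(M4−M3)/(6·1)=-2492/1299, b=Δ3−h3·(2M3+M4)/6=-112/1299
seg 4: a=-1, c=M4/2=-758/433, d=(M5−M4)/(6·3)=758/3897, b=Δ4−h4·(2M4+M5)/6=2816/1299
t_q=11/2 → seg 4, τ=3/2; S=-1+2816/1299·τ+-758/433·τ²+758/3897·τ³=-1785/1732

  seg 0: a=-3 b=10796/1299 c=0 d=-3002/1299
  seg 1: a=3 b=1790/1299 c=-3002/433 d=3319/1299
  seg 2: a=0 b=-6265/1299 c=317/433 d=1417/1299
  seg 3: a=-3 b=-112/1299 c=1734/433 d=-2492/1299
  seg 4: a=-1 b=2816/1299 c=-758/433 d=758/3897
S(11/2) = -1785/1732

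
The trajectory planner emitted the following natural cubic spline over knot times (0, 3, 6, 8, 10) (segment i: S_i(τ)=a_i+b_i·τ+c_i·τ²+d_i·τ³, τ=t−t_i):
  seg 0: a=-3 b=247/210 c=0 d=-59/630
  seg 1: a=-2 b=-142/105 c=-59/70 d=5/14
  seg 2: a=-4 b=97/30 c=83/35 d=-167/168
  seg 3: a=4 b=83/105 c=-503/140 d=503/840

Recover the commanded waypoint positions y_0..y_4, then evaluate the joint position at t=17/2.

y_0=-3 y_1=-2 y_2=-4 y_3=4 y_4=-4
S(17/2) = 1143/320

y_0 = S_0(0) = a_0 = -3
y_1 = S_1(0) = a_1 = -2
y_2 = S_2(0) = a_2 = -4
y_3 = S_3(0) = a_3 = 4
y_4 = S_3(2) = -4
t_q=17/2 is in segment 3 (τ=1/2); S_3(τ)=1143/320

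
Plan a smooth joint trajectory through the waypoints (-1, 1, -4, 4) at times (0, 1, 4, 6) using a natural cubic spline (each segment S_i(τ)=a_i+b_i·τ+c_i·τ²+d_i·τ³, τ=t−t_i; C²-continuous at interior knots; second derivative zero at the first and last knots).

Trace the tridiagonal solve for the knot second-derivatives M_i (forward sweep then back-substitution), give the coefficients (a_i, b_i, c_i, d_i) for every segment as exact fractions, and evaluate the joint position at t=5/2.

  seg 0: a=-1 b=587/213 c=0 d=-161/213
  seg 1: a=1 b=104/213 c=-161/71 d=110/213
  seg 2: a=-4 b=176/213 c=169/71 d=-169/426
S(5/2) = -231/142

Δ: Δ0=2, Δ1=-5/3, Δ2=4
row 1: diag=8, rhs=-22; c'=3/8, d'=-11/4
row 2: denom=10−3·3/8=71/8; d'=(34−3·-11/4)/(71/8)=338/71
back: M2=338/71
back: M1=-11/4−3/8·338/71=-322/71
M: M0=0, M1=-322/71, M2=338/71, M3=0
seg 0: a=-1, c=M0/2=0, d=(M1−M0)/(6·1)=-161/213, b=Δ0−h0·(2M0+M1)/6=587/213
seg 1: a=1, c=M1/2=-161/71, d=(M2−M1)/(6·3)=110/213, b=Δ1−h1·(2M1+M2)/6=104/213
seg 2: a=-4, c=M2/2=169/71, d=(M3−M2)/(6·2)=-169/426, b=Δ2−h2·(2M2+M3)/6=176/213
t_q=5/2 → seg 1, τ=3/2; S=1+104/213·τ+-161/71·τ²+110/213·τ³=-231/142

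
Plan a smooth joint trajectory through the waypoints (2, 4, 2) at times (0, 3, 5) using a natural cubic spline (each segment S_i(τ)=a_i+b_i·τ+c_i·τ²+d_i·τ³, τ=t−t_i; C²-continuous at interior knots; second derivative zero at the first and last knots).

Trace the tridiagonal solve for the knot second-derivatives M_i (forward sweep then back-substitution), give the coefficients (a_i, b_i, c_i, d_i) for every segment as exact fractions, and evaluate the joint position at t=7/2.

Δ: Δ0=2/3, Δ1=-1
row 1: diag=10, rhs=-10; c'=1/5, d'=-1
back: M1=-1
M: M0=0, M1=-1, M2=0
seg 0: a=2, c=M0/2=0, d=(M1−M0)/(6·3)=-1/18, b=Δ0−h0·(2M0+M1)/6=7/6
seg 1: a=4, c=M1/2=-1/2, d=(M2−M1)/(6·2)=1/12, b=Δ1−h1·(2M1+M2)/6=-1/3
t_q=7/2 → seg 1, τ=1/2; S=4+-1/3·τ+-1/2·τ²+1/12·τ³=119/32

  seg 0: a=2 b=7/6 c=0 d=-1/18
  seg 1: a=4 b=-1/3 c=-1/2 d=1/12
S(7/2) = 119/32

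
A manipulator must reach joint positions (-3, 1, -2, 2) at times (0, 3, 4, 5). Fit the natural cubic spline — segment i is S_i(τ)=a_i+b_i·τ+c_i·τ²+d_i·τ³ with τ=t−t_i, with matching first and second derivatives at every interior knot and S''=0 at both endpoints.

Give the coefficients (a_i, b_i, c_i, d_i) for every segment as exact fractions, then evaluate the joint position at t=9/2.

  seg 0: a=-3 b=343/93 c=0 d=-73/279
  seg 1: a=1 b=-314/93 c=-73/31 d=254/93
  seg 2: a=-2 b=10/93 c=181/31 d=-181/93
S(9/2) = -181/248

Δ: Δ0=4/3, Δ1=-3, Δ2=4
row 1: diag=8, rhs=-26; c'=1/8, d'=-13/4
row 2: denom=4−1·1/8=31/8; d'=(42−1·-13/4)/(31/8)=362/31
back: M2=362/31
back: M1=-13/4−1/8·362/31=-146/31
M: M0=0, M1=-146/31, M2=362/31, M3=0
seg 0: a=-3, c=M0/2=0, d=(M1−M0)/(6·3)=-73/279, b=Δ0−h0·(2M0+M1)/6=343/93
seg 1: a=1, c=M1/2=-73/31, d=(M2−M1)/(6·1)=254/93, b=Δ1−h1·(2M1+M2)/6=-314/93
seg 2: a=-2, c=M2/2=181/31, d=(M3−M2)/(6·1)=-181/93, b=Δ2−h2·(2M2+M3)/6=10/93
t_q=9/2 → seg 2, τ=1/2; S=-2+10/93·τ+181/31·τ²+-181/93·τ³=-181/248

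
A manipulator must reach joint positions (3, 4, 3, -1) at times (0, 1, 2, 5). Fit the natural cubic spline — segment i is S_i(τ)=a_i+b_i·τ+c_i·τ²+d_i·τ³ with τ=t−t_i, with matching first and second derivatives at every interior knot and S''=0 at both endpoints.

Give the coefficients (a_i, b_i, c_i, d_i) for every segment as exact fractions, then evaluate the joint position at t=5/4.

Δ: Δ0=1, Δ1=-1, Δ2=-4/3
row 1: diag=4, rhs=-12; c'=1/4, d'=-3
row 2: denom=8−1·1/4=31/4; d'=(-2−1·-3)/(31/4)=4/31
back: M2=4/31
back: M1=-3−1/4·4/31=-94/31
M: M0=0, M1=-94/31, M2=4/31, M3=0
seg 0: a=3, c=M0/2=0, d=(M1−M0)/(6·1)=-47/93, b=Δ0−h0·(2M0+M1)/6=140/93
seg 1: a=4, c=M1/2=-47/31, d=(M2−M1)/(6·1)=49/93, b=Δ1−h1·(2M1+M2)/6=-1/93
seg 2: a=3, c=M2/2=2/31, d=(M3−M2)/(6·3)=-2/279, b=Δ2−h2·(2M2+M3)/6=-136/93
t_q=5/4 → seg 1, τ=1/4; S=4+-1/93·τ+-47/31·τ²+49/93·τ³=7759/1984

  seg 0: a=3 b=140/93 c=0 d=-47/93
  seg 1: a=4 b=-1/93 c=-47/31 d=49/93
  seg 2: a=3 b=-136/93 c=2/31 d=-2/279
S(5/4) = 7759/1984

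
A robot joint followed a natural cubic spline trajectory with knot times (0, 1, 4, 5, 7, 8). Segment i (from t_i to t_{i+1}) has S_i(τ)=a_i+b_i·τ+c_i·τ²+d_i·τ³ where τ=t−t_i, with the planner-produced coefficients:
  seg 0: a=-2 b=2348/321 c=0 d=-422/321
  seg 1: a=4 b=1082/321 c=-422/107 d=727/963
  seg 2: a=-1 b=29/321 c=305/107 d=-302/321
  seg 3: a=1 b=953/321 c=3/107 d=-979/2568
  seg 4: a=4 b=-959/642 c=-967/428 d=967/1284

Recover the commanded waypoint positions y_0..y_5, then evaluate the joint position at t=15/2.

y_0=-2 y_1=4 y_2=-1 y_3=1 y_4=4 y_5=1
S(15/2) = 9527/3424

y_0 = S_0(0) = a_0 = -2
y_1 = S_1(0) = a_1 = 4
y_2 = S_2(0) = a_2 = -1
y_3 = S_3(0) = a_3 = 1
y_4 = S_4(0) = a_4 = 4
y_5 = S_4(1) = 1
t_q=15/2 is in segment 4 (τ=1/2); S_4(τ)=9527/3424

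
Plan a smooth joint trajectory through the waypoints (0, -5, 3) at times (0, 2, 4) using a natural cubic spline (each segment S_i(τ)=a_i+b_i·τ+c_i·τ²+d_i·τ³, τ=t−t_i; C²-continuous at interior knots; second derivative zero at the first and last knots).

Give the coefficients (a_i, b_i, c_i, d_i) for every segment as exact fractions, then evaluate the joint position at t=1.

Δ: Δ0=-5/2, Δ1=4
row 1: diag=8, rhs=39; c'=1/4, d'=39/8
back: M1=39/8
M: M0=0, M1=39/8, M2=0
seg 0: a=0, c=M0/2=0, d=(M1−M0)/(6·2)=13/32, b=Δ0−h0·(2M0+M1)/6=-33/8
seg 1: a=-5, c=M1/2=39/16, d=(M2−M1)/(6·2)=-13/32, b=Δ1−h1·(2M1+M2)/6=3/4
t_q=1 → seg 0, τ=1; S=0+-33/8·τ+0·τ²+13/32·τ³=-119/32

  seg 0: a=0 b=-33/8 c=0 d=13/32
  seg 1: a=-5 b=3/4 c=39/16 d=-13/32
S(1) = -119/32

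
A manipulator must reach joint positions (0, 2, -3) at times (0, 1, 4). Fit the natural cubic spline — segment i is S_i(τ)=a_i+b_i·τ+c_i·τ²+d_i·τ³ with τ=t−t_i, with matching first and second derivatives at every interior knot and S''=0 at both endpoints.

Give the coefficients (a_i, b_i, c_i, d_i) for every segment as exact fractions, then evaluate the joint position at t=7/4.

  seg 0: a=0 b=59/24 c=0 d=-11/24
  seg 1: a=2 b=13/12 c=-11/8 d=11/72
S(7/4) = 1077/512

Δ: Δ0=2, Δ1=-5/3
row 1: diag=8, rhs=-22; c'=3/8, d'=-11/4
back: M1=-11/4
M: M0=0, M1=-11/4, M2=0
seg 0: a=0, c=M0/2=0, d=(M1−M0)/(6·1)=-11/24, b=Δ0−h0·(2M0+M1)/6=59/24
seg 1: a=2, c=M1/2=-11/8, d=(M2−M1)/(6·3)=11/72, b=Δ1−h1·(2M1+M2)/6=13/12
t_q=7/4 → seg 1, τ=3/4; S=2+13/12·τ+-11/8·τ²+11/72·τ³=1077/512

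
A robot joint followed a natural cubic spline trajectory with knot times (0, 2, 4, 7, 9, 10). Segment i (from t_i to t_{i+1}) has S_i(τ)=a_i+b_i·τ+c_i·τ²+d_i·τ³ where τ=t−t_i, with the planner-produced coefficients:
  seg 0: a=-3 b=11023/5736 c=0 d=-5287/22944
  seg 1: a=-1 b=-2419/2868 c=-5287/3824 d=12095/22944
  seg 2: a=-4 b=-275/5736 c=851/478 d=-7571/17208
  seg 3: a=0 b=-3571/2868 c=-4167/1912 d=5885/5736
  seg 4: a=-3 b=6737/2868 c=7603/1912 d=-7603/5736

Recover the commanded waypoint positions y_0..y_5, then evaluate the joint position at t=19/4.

y_0 = S_0(0) = a_0 = -3
y_1 = S_1(0) = a_1 = -1
y_2 = S_2(0) = a_2 = -4
y_3 = S_3(0) = a_3 = 0
y_4 = S_4(0) = a_4 = -3
y_5 = S_4(1) = 2
t_q=19/4 is in segment 2 (τ=3/4); S_2(τ)=-394041/122368

y_0=-3 y_1=-1 y_2=-4 y_3=0 y_4=-3 y_5=2
S(19/4) = -394041/122368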